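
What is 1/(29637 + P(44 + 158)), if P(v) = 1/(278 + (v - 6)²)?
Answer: 38694/1146774079 ≈ 3.3742e-5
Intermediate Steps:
P(v) = 1/(278 + (-6 + v)²)
1/(29637 + P(44 + 158)) = 1/(29637 + 1/(278 + (-6 + (44 + 158))²)) = 1/(29637 + 1/(278 + (-6 + 202)²)) = 1/(29637 + 1/(278 + 196²)) = 1/(29637 + 1/(278 + 38416)) = 1/(29637 + 1/38694) = 1/(1146774079/38694) = 38694/1146774079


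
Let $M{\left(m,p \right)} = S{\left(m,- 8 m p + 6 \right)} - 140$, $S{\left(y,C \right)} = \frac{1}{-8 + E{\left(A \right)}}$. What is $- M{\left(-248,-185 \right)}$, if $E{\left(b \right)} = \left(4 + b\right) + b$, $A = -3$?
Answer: $\frac{1401}{10} \approx 140.1$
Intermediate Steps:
$E{\left(b \right)} = 4 + 2 b$
$S{\left(y,C \right)} = - \frac{1}{10}$ ($S{\left(y,C \right)} = \frac{1}{-8 + \left(4 + 2 \left(-3\right)\right)} = \frac{1}{-8 + \left(4 - 6\right)} = \frac{1}{-8 - 2} = \frac{1}{-10} = - \frac{1}{10}$)
$M{\left(m,p \right)} = - \frac{1401}{10}$ ($M{\left(m,p \right)} = - \frac{1}{10} - 140 = - \frac{1401}{10}$)
$- M{\left(-248,-185 \right)} = \left(-1\right) \left(- \frac{1401}{10}\right) = \frac{1401}{10}$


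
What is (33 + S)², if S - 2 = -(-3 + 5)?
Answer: 1089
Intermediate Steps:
S = 0 (S = 2 - (-3 + 5) = 2 - 1*2 = 2 - 2 = 0)
(33 + S)² = (33 + 0)² = 33² = 1089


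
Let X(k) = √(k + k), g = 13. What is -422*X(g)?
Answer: -422*√26 ≈ -2151.8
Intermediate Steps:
X(k) = √2*√k (X(k) = √(2*k) = √2*√k)
-422*X(g) = -422*√2*√13 = -422*√26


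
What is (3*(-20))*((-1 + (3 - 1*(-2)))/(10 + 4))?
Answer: -120/7 ≈ -17.143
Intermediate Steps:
(3*(-20))*((-1 + (3 - 1*(-2)))/(10 + 4)) = -60*(-1 + (3 + 2))/14 = -60*(-1 + 5)/14 = -240/14 = -60*2/7 = -120/7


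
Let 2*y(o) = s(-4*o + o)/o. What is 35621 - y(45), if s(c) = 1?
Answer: 3205889/90 ≈ 35621.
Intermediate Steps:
y(o) = 1/(2*o) (y(o) = (1/o)/2 = 1/(2*o))
35621 - y(45) = 35621 - 1/(2*45) = 35621 - 1*1/90 = 35621 - 1/90 = 3205889/90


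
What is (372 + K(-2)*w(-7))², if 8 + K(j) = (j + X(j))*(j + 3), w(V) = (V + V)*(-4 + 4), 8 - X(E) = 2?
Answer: 138384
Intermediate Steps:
X(E) = 6 (X(E) = 8 - 1*2 = 8 - 2 = 6)
w(V) = 0 (w(V) = (2*V)*0 = 0)
K(j) = -8 + (3 + j)*(6 + j) (K(j) = -8 + (j + 6)*(j + 3) = -8 + (6 + j)*(3 + j) = -8 + (3 + j)*(6 + j))
(372 + K(-2)*w(-7))² = (372 + (10 + (-2)² + 9*(-2))*0)² = (372 + (10 + 4 - 18)*0)² = (372 - 4*0)² = (372 + 0)² = 372² = 138384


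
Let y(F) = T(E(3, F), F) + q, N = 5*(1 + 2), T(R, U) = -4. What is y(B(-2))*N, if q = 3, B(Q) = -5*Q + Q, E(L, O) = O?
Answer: -15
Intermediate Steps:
B(Q) = -4*Q
N = 15 (N = 5*3 = 15)
y(F) = -1 (y(F) = -4 + 3 = -1)
y(B(-2))*N = -1*15 = -15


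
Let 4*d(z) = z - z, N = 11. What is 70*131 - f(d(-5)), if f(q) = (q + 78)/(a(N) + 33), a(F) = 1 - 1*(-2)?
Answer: 55007/6 ≈ 9167.8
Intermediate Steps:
a(F) = 3 (a(F) = 1 + 2 = 3)
d(z) = 0 (d(z) = (z - z)/4 = (¼)*0 = 0)
f(q) = 13/6 + q/36 (f(q) = (q + 78)/(3 + 33) = (78 + q)/36 = (78 + q)*(1/36) = 13/6 + q/36)
70*131 - f(d(-5)) = 70*131 - (13/6 + (1/36)*0) = 9170 - (13/6 + 0) = 9170 - 1*13/6 = 9170 - 13/6 = 55007/6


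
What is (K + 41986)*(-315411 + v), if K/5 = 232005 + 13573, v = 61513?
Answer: -322418976648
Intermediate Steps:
K = 1227890 (K = 5*(232005 + 13573) = 5*245578 = 1227890)
(K + 41986)*(-315411 + v) = (1227890 + 41986)*(-315411 + 61513) = 1269876*(-253898) = -322418976648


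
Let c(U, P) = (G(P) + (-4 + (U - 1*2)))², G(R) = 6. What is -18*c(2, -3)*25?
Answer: -1800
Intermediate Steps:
c(U, P) = U² (c(U, P) = (6 + (-4 + (U - 1*2)))² = (6 + (-4 + (U - 2)))² = (6 + (-4 + (-2 + U)))² = (6 + (-6 + U))² = U²)
-18*c(2, -3)*25 = -18*2²*25 = -18*4*25 = -72*25 = -1800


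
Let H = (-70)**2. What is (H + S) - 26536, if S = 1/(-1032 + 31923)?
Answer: -668357675/30891 ≈ -21636.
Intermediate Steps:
S = 1/30891 ≈ 3.2372e-5
H = 4900
(H + S) - 26536 = (4900 + 1/30891) - 26536 = 151365901/30891 - 26536 = -668357675/30891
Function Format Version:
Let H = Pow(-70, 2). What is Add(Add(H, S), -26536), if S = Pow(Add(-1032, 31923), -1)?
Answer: Rational(-668357675, 30891) ≈ -21636.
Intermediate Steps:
S = Rational(1, 30891) (S = Pow(30891, -1) = Rational(1, 30891) ≈ 3.2372e-5)
H = 4900
Add(Add(H, S), -26536) = Add(Add(4900, Rational(1, 30891)), -26536) = Add(Rational(151365901, 30891), -26536) = Rational(-668357675, 30891)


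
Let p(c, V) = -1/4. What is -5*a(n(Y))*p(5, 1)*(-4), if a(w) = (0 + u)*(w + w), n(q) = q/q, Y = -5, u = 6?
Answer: -60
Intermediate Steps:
n(q) = 1
p(c, V) = -1/4 (p(c, V) = -1*1/4 = -1/4)
a(w) = 12*w (a(w) = (0 + 6)*(w + w) = 6*(2*w) = 12*w)
-5*a(n(Y))*p(5, 1)*(-4) = -5*(12*1)*(-1/4)*(-4) = -5*12*(-1/4)*(-4) = -(-15)*(-4) = -5*12 = -60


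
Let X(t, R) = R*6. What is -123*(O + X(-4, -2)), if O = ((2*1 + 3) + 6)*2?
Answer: -1230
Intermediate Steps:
X(t, R) = 6*R
O = 22 (O = ((2 + 3) + 6)*2 = (5 + 6)*2 = 11*2 = 22)
-123*(O + X(-4, -2)) = -123*(22 + 6*(-2)) = -123*(22 - 12) = -123*10 = -1230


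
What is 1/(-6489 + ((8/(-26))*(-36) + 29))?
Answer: -13/83836 ≈ -0.00015506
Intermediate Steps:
1/(-6489 + ((8/(-26))*(-36) + 29)) = 1/(-6489 + ((8*(-1/26))*(-36) + 29)) = 1/(-6489 + (-4/13*(-36) + 29)) = 1/(-6489 + (144/13 + 29)) = 1/(-6489 + 521/13) = 1/(-83836/13) = -13/83836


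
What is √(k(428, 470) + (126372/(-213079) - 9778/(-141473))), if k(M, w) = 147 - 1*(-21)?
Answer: √152188245020938176883454/30144925367 ≈ 12.941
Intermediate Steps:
k(M, w) = 168 (k(M, w) = 147 + 21 = 168)
√(k(428, 470) + (126372/(-213079) - 9778/(-141473))) = √(168 + (126372/(-213079) - 9778/(-141473))) = √(168 + (126372*(-1/213079) - 9778*(-1/141473))) = √(168 + (-126372/213079 + 9778/141473)) = √(168 - 15794739494/30144925367) = √(5048552722162/30144925367) = √152188245020938176883454/30144925367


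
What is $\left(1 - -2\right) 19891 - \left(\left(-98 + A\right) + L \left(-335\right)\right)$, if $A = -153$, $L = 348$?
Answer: $176504$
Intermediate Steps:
$\left(1 - -2\right) 19891 - \left(\left(-98 + A\right) + L \left(-335\right)\right) = \left(1 - -2\right) 19891 - \left(\left(-98 - 153\right) + 348 \left(-335\right)\right) = \left(1 + 2\right) 19891 - \left(-251 - 116580\right) = 3 \cdot 19891 - -116831 = 59673 + 116831 = 176504$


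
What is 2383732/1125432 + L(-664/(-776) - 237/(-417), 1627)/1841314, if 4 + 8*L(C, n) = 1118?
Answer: 2194677910127/1036136848824 ≈ 2.1181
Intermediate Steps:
L(C, n) = 557/4 (L(C, n) = -1/2 + (1/8)*1118 = -1/2 + 559/4 = 557/4)
2383732/1125432 + L(-664/(-776) - 237/(-417), 1627)/1841314 = 2383732/1125432 + (557/4)/1841314 = 2383732*(1/1125432) + (557/4)*(1/1841314) = 595933/281358 + 557/7365256 = 2194677910127/1036136848824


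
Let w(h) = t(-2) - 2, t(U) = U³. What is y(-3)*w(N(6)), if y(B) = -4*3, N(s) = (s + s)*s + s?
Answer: 120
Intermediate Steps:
N(s) = s + 2*s² (N(s) = (2*s)*s + s = 2*s² + s = s + 2*s²)
y(B) = -12
w(h) = -10 (w(h) = (-2)³ - 2 = -8 - 2 = -10)
y(-3)*w(N(6)) = -12*(-10) = 120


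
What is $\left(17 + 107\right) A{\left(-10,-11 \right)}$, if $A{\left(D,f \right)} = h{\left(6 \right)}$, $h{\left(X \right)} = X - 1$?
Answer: $620$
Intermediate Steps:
$h{\left(X \right)} = -1 + X$ ($h{\left(X \right)} = X - 1 = -1 + X$)
$A{\left(D,f \right)} = 5$ ($A{\left(D,f \right)} = -1 + 6 = 5$)
$\left(17 + 107\right) A{\left(-10,-11 \right)} = \left(17 + 107\right) 5 = 124 \cdot 5 = 620$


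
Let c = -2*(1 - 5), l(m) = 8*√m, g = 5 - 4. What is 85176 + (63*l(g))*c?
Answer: 89208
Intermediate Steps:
g = 1
c = 8 (c = -2*(-4) = 8)
85176 + (63*l(g))*c = 85176 + (63*(8*√1))*8 = 85176 + (63*(8*1))*8 = 85176 + (63*8)*8 = 85176 + 504*8 = 85176 + 4032 = 89208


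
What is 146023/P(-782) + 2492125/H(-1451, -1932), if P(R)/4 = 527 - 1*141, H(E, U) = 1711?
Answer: 4097686353/2641784 ≈ 1551.1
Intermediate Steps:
P(R) = 1544 (P(R) = 4*(527 - 1*141) = 4*(527 - 141) = 4*386 = 1544)
146023/P(-782) + 2492125/H(-1451, -1932) = 146023/1544 + 2492125/1711 = 4097686353/2641784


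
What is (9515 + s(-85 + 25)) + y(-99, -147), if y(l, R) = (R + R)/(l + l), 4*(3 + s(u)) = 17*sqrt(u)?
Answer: 313945/33 + 17*I*sqrt(15)/2 ≈ 9513.5 + 32.92*I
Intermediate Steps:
s(u) = -3 + 17*sqrt(u)/4 (s(u) = -3 + (17*sqrt(u))/4 = -3 + 17*sqrt(u)/4)
y(l, R) = R/l (y(l, R) = (2*R)/((2*l)) = (2*R)*(1/(2*l)) = R/l)
(9515 + s(-85 + 25)) + y(-99, -147) = (9515 + (-3 + 17*sqrt(-85 + 25)/4)) - 147/(-99) = (9515 + (-3 + 17*sqrt(-60)/4)) - 147*(-1/99) = (9515 + (-3 + 17*(2*I*sqrt(15))/4)) + 49/33 = (9515 + (-3 + 17*I*sqrt(15)/2)) + 49/33 = (9512 + 17*I*sqrt(15)/2) + 49/33 = 313945/33 + 17*I*sqrt(15)/2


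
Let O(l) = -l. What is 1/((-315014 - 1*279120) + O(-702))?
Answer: -1/593432 ≈ -1.6851e-6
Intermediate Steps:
1/((-315014 - 1*279120) + O(-702)) = 1/((-315014 - 1*279120) - 1*(-702)) = 1/((-315014 - 279120) + 702) = 1/(-594134 + 702) = 1/(-593432) = -1/593432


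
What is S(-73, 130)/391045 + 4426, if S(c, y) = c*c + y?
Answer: 1730770629/391045 ≈ 4426.0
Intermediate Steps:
S(c, y) = y + c² (S(c, y) = c² + y = y + c²)
S(-73, 130)/391045 + 4426 = (130 + (-73)²)/391045 + 4426 = (130 + 5329)*(1/391045) + 4426 = 5459*(1/391045) + 4426 = 5459/391045 + 4426 = 1730770629/391045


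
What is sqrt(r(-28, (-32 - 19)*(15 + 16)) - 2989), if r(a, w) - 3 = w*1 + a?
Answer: I*sqrt(4595) ≈ 67.786*I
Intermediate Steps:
r(a, w) = 3 + a + w (r(a, w) = 3 + (w*1 + a) = 3 + (w + a) = 3 + (a + w) = 3 + a + w)
sqrt(r(-28, (-32 - 19)*(15 + 16)) - 2989) = sqrt((3 - 28 + (-32 - 19)*(15 + 16)) - 2989) = sqrt((3 - 28 - 51*31) - 2989) = sqrt((3 - 28 - 1581) - 2989) = sqrt(-1606 - 2989) = sqrt(-4595) = I*sqrt(4595)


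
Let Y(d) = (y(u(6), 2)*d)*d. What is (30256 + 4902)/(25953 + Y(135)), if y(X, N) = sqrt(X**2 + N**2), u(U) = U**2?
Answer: -304151858/143707418097 + 711949500*sqrt(13)/47902472699 ≈ 0.051471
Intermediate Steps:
y(X, N) = sqrt(N**2 + X**2)
Y(d) = 10*sqrt(13)*d**2 (Y(d) = (sqrt(2**2 + (6**2)**2)*d)*d = (sqrt(4 + 36**2)*d)*d = (sqrt(4 + 1296)*d)*d = (sqrt(1300)*d)*d = ((10*sqrt(13))*d)*d = (10*d*sqrt(13))*d = 10*sqrt(13)*d**2)
(30256 + 4902)/(25953 + Y(135)) = (30256 + 4902)/(25953 + 10*sqrt(13)*135**2) = 35158/(25953 + 10*sqrt(13)*18225) = 35158/(25953 + 182250*sqrt(13))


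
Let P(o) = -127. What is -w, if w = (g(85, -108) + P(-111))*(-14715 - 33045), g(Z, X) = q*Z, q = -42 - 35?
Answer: -318654720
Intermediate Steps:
q = -77
g(Z, X) = -77*Z
w = 318654720 (w = (-77*85 - 127)*(-14715 - 33045) = (-6545 - 127)*(-47760) = -6672*(-47760) = 318654720)
-w = -1*318654720 = -318654720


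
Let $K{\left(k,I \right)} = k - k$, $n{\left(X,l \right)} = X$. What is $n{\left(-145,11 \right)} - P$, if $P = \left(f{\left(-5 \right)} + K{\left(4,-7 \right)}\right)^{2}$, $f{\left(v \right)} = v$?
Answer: $-170$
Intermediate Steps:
$K{\left(k,I \right)} = 0$
$P = 25$ ($P = \left(-5 + 0\right)^{2} = \left(-5\right)^{2} = 25$)
$n{\left(-145,11 \right)} - P = -145 - 25 = -170$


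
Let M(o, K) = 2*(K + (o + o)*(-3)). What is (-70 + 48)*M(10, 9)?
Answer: 2244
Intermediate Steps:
M(o, K) = -12*o + 2*K (M(o, K) = 2*(K + (2*o)*(-3)) = 2*(K - 6*o) = -12*o + 2*K)
(-70 + 48)*M(10, 9) = (-70 + 48)*(-12*10 + 2*9) = -22*(-120 + 18) = -22*(-102) = 2244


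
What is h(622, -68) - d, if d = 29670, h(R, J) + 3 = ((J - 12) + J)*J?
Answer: -19609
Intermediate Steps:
h(R, J) = -3 + J*(-12 + 2*J) (h(R, J) = -3 + ((J - 12) + J)*J = -3 + ((-12 + J) + J)*J = -3 + (-12 + 2*J)*J = -3 + J*(-12 + 2*J))
h(622, -68) - d = (-3 - 12*(-68) + 2*(-68)**2) - 1*29670 = (-3 + 816 + 2*4624) - 29670 = (-3 + 816 + 9248) - 29670 = 10061 - 29670 = -19609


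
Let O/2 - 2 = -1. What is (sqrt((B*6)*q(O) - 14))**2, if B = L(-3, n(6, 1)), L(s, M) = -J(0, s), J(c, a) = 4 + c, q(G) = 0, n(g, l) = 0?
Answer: -14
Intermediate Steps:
O = 2 (O = 4 + 2*(-1) = 4 - 2 = 2)
L(s, M) = -4 (L(s, M) = -(4 + 0) = -1*4 = -4)
B = -4
(sqrt((B*6)*q(O) - 14))**2 = (sqrt(-4*6*0 - 14))**2 = (sqrt(-24*0 - 14))**2 = (sqrt(0 - 14))**2 = (sqrt(-14))**2 = (I*sqrt(14))**2 = -14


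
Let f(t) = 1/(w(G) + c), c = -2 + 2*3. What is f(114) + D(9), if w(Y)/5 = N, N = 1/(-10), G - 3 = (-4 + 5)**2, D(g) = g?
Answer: 65/7 ≈ 9.2857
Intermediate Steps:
G = 4 (G = 3 + (-4 + 5)**2 = 3 + 1**2 = 3 + 1 = 4)
c = 4 (c = -2 + 6 = 4)
N = -1/10 ≈ -0.10000
w(Y) = -1/2 (w(Y) = 5*(-1/10) = -1/2)
f(t) = 2/7 (f(t) = 1/(-1/2 + 4) = 1/(7/2) = 2/7)
f(114) + D(9) = 2/7 + 9 = 65/7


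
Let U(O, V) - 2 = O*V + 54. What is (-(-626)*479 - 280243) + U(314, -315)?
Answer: -79243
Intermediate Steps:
U(O, V) = 56 + O*V (U(O, V) = 2 + (O*V + 54) = 2 + (54 + O*V) = 56 + O*V)
(-(-626)*479 - 280243) + U(314, -315) = (-(-626)*479 - 280243) + (56 + 314*(-315)) = (-626*(-479) - 280243) + (56 - 98910) = (299854 - 280243) - 98854 = 19611 - 98854 = -79243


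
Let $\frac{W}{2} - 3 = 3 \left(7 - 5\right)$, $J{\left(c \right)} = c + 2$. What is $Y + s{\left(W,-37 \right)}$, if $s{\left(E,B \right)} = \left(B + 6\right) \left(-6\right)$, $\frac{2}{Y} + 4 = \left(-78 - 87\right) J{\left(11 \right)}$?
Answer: $\frac{399712}{2149} \approx 186.0$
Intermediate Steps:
$J{\left(c \right)} = 2 + c$
$W = 18$ ($W = 6 + 2 \cdot 3 \left(7 - 5\right) = 6 + 2 \cdot 3 \cdot 2 = 6 + 2 \cdot 6 = 6 + 12 = 18$)
$Y = - \frac{2}{2149}$ ($Y = \frac{2}{-4 + \left(-78 - 87\right) \left(2 + 11\right)} = \frac{2}{-4 - 2145} = \frac{2}{-2149} = 2 \left(- \frac{1}{2149}\right) = - \frac{2}{2149} \approx -0.00093067$)
$s{\left(E,B \right)} = -36 - 6 B$ ($s{\left(E,B \right)} = \left(6 + B\right) \left(-6\right) = -36 - 6 B$)
$Y + s{\left(W,-37 \right)} = - \frac{2}{2149} - -186 = - \frac{2}{2149} + \left(-36 + 222\right) = - \frac{2}{2149} + 186 = \frac{399712}{2149}$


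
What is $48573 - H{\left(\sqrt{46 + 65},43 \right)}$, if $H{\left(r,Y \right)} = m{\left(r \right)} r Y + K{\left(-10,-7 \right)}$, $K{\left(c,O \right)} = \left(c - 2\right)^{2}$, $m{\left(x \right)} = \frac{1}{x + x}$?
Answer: $\frac{96815}{2} \approx 48408.0$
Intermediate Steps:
$m{\left(x \right)} = \frac{1}{2 x}$
$K{\left(c,O \right)} = \left(-2 + c\right)^{2}$
$H{\left(r,Y \right)} = 144 + \frac{Y}{2}$ ($H{\left(r,Y \right)} = \frac{1}{2 r} r Y + \left(-2 - 10\right)^{2} = \frac{Y}{2} + \left(-12\right)^{2} = \frac{Y}{2} + 144 = 144 + \frac{Y}{2}$)
$48573 - H{\left(\sqrt{46 + 65},43 \right)} = 48573 - \left(144 + \frac{1}{2} \cdot 43\right) = 48573 - \left(144 + \frac{43}{2}\right) = 48573 - \frac{331}{2} = \frac{96815}{2}$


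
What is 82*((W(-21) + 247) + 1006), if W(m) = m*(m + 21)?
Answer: 102746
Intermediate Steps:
W(m) = m*(21 + m)
82*((W(-21) + 247) + 1006) = 82*((-21*(21 - 21) + 247) + 1006) = 82*((-21*0 + 247) + 1006) = 82*((0 + 247) + 1006) = 82*(247 + 1006) = 82*1253 = 102746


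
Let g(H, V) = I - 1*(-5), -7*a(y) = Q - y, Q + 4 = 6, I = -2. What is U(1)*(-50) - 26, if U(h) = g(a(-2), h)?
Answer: -176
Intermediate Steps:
Q = 2 (Q = -4 + 6 = 2)
a(y) = -2/7 + y/7 (a(y) = -(2 - y)/7 = -2/7 + y/7)
g(H, V) = 3 (g(H, V) = -2 - 1*(-5) = -2 + 5 = 3)
U(h) = 3
U(1)*(-50) - 26 = 3*(-50) - 26 = -150 - 26 = -176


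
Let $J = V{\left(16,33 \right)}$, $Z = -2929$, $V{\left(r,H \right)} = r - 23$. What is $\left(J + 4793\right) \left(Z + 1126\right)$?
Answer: $-8629158$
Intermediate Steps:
$V{\left(r,H \right)} = -23 + r$
$J = -7$ ($J = -23 + 16 = -7$)
$\left(J + 4793\right) \left(Z + 1126\right) = \left(-7 + 4793\right) \left(-2929 + 1126\right) = 4786 \left(-1803\right) = -8629158$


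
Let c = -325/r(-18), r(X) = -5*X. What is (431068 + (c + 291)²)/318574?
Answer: 166425961/103217976 ≈ 1.6124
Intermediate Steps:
c = -65/18 (c = -325/((-5*(-18))) = -325/90 = -325*1/90 = -65/18 ≈ -3.6111)
(431068 + (c + 291)²)/318574 = (431068 + (-65/18 + 291)²)/318574 = (431068 + (5173/18)²)*(1/318574) = (431068 + 26759929/324)*(1/318574) = (166425961/324)*(1/318574) = 166425961/103217976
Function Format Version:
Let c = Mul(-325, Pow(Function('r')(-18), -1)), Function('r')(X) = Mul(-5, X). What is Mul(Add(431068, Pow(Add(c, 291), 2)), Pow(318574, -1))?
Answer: Rational(166425961, 103217976) ≈ 1.6124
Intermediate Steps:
c = Rational(-65, 18) (c = Mul(-325, Pow(Mul(-5, -18), -1)) = Mul(-325, Pow(90, -1)) = Mul(-325, Rational(1, 90)) = Rational(-65, 18) ≈ -3.6111)
Mul(Add(431068, Pow(Add(c, 291), 2)), Pow(318574, -1)) = Mul(Add(431068, Pow(Add(Rational(-65, 18), 291), 2)), Pow(318574, -1)) = Mul(Add(431068, Pow(Rational(5173, 18), 2)), Rational(1, 318574)) = Mul(Add(431068, Rational(26759929, 324)), Rational(1, 318574)) = Mul(Rational(166425961, 324), Rational(1, 318574)) = Rational(166425961, 103217976)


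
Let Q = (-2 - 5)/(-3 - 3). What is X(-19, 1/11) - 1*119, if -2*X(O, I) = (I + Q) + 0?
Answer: -15791/132 ≈ -119.63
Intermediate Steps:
Q = 7/6 (Q = -7/(-6) = -7*(-⅙) = 7/6 ≈ 1.1667)
X(O, I) = -7/12 - I/2 (X(O, I) = -((I + 7/6) + 0)/2 = -((7/6 + I) + 0)/2 = -(7/6 + I)/2 = -7/12 - I/2)
X(-19, 1/11) - 1*119 = (-7/12 - ½/11) - 1*119 = (-7/12 - ½*1/11) - 119 = (-7/12 - 1/22) - 119 = -83/132 - 119 = -15791/132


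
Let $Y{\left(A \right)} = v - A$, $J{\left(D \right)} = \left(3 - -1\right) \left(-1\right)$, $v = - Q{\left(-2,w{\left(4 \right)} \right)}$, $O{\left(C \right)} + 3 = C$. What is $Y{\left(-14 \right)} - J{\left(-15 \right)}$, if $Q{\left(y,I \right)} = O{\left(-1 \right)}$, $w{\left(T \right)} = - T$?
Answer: $22$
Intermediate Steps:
$O{\left(C \right)} = -3 + C$
$Q{\left(y,I \right)} = -4$ ($Q{\left(y,I \right)} = -3 - 1 = -4$)
$v = 4$ ($v = \left(-1\right) \left(-4\right) = 4$)
$J{\left(D \right)} = -4$ ($J{\left(D \right)} = \left(3 + 1\right) \left(-1\right) = 4 \left(-1\right) = -4$)
$Y{\left(A \right)} = 4 - A$
$Y{\left(-14 \right)} - J{\left(-15 \right)} = \left(4 - -14\right) - -4 = \left(4 + 14\right) + 4 = 18 + 4 = 22$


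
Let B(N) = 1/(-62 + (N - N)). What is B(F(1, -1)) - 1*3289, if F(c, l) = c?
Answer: -203919/62 ≈ -3289.0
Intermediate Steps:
B(N) = -1/62 (B(N) = 1/(-62 + 0) = 1/(-62) = -1/62)
B(F(1, -1)) - 1*3289 = -1/62 - 1*3289 = -1/62 - 3289 = -203919/62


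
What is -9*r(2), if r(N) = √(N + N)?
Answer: -18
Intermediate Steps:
r(N) = √2*√N (r(N) = √(2*N) = √2*√N)
-9*r(2) = -9*√2*√2 = -9*2 = -18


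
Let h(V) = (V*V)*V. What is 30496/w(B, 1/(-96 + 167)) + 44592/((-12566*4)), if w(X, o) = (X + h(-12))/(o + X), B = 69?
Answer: -134218251298/105724041 ≈ -1269.5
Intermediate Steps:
h(V) = V³ (h(V) = V²*V = V³)
w(X, o) = (-1728 + X)/(X + o) (w(X, o) = (X + (-12)³)/(o + X) = (X - 1728)/(X + o) = (-1728 + X)/(X + o))
30496/w(B, 1/(-96 + 167)) + 44592/((-12566*4)) = 30496/(((-1728 + 69)/(69 + 1/(-96 + 167)))) + 44592/((-12566*4)) = 30496/((-1659/(69 + 1/71))) + 44592/(-50264) = 30496/((-1659/(69 + 1/71))) + 44592*(-1/50264) = 30496/((-1659/(4900/71))) - 5574/6283 = 30496/(((71/4900)*(-1659))) - 5574/6283 = 30496/(-16827/700) - 5574/6283 = 30496*(-700/16827) - 5574/6283 = -21347200/16827 - 5574/6283 = -134218251298/105724041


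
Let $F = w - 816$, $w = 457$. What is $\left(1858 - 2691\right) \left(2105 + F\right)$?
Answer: $-1454418$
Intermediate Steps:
$F = -359$ ($F = 457 - 816 = -359$)
$\left(1858 - 2691\right) \left(2105 + F\right) = \left(1858 - 2691\right) \left(2105 - 359\right) = \left(-833\right) 1746 = -1454418$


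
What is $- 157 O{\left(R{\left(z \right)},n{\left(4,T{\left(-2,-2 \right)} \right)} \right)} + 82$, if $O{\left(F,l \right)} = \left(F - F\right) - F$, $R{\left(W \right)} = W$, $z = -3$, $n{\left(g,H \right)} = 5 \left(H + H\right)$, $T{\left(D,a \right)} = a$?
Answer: $-389$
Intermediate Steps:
$n{\left(g,H \right)} = 10 H$ ($n{\left(g,H \right)} = 5 \cdot 2 H = 10 H$)
$O{\left(F,l \right)} = - F$ ($O{\left(F,l \right)} = 0 - F = - F$)
$- 157 O{\left(R{\left(z \right)},n{\left(4,T{\left(-2,-2 \right)} \right)} \right)} + 82 = - 157 \left(\left(-1\right) \left(-3\right)\right) + 82 = \left(-157\right) 3 + 82 = -471 + 82 = -389$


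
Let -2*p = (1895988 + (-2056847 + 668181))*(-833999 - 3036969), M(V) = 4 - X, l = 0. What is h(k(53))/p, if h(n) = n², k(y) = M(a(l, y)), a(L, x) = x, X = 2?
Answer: 1/245478403462 ≈ 4.0737e-12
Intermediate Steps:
M(V) = 2 (M(V) = 4 - 1*2 = 4 - 2 = 2)
k(y) = 2
p = 981913613848 (p = -(1895988 + (-2056847 + 668181))*(-833999 - 3036969)/2 = -(1895988 - 1388666)*(-3870968)/2 = -253661*(-3870968) = -½*(-1963827227696) = 981913613848)
h(k(53))/p = 2²/981913613848 = 4*(1/981913613848) = 1/245478403462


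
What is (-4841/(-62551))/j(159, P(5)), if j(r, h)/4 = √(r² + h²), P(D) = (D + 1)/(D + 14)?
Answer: 91979*√1014053/761160350436 ≈ 0.00012169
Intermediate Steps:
P(D) = (1 + D)/(14 + D)
j(r, h) = 4*√(h² + r²) (j(r, h) = 4*√(r² + h²) = 4*√(h² + r²))
(-4841/(-62551))/j(159, P(5)) = (-4841/(-62551))/((4*√(((1 + 5)/(14 + 5))² + 159²))) = (-4841*(-1/62551))/((4*√((6/19)² + 25281))) = 4841/(62551*((4*√(((1/19)*6)² + 25281)))) = 4841/(62551*((4*√((6/19)² + 25281)))) = 4841/(62551*((4*√(36/361 + 25281)))) = 4841/(62551*((4*√(9126477/361)))) = 4841/(62551*((4*(3*√1014053/19)))) = 4841/(62551*((12*√1014053/19))) = 4841*(19*√1014053/12168636)/62551 = 91979*√1014053/761160350436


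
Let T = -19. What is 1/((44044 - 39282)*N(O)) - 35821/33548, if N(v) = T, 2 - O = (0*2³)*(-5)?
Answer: -1620522993/1517677972 ≈ -1.0678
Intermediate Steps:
O = 2 (O = 2 - 0*2³*(-5) = 2 - 0*8*(-5) = 2 - 0*(-5) = 2 - 1*0 = 2 + 0 = 2)
N(v) = -19
1/((44044 - 39282)*N(O)) - 35821/33548 = 1/((44044 - 39282)*(-19)) - 35821/33548 = -1/19/4762 - 35821*1/33548 = (1/4762)*(-1/19) - 35821/33548 = -1/90478 - 35821/33548 = -1620522993/1517677972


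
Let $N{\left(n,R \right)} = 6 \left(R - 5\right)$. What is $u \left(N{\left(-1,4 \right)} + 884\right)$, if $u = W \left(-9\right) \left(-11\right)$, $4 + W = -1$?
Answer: $-434610$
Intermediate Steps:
$W = -5$ ($W = -4 - 1 = -5$)
$N{\left(n,R \right)} = -30 + 6 R$ ($N{\left(n,R \right)} = 6 \left(-5 + R\right) = -30 + 6 R$)
$u = -495$ ($u = \left(-5\right) \left(-9\right) \left(-11\right) = 45 \left(-11\right) = -495$)
$u \left(N{\left(-1,4 \right)} + 884\right) = - 495 \left(\left(-30 + 6 \cdot 4\right) + 884\right) = - 495 \left(\left(-30 + 24\right) + 884\right) = - 495 \left(-6 + 884\right) = \left(-495\right) 878 = -434610$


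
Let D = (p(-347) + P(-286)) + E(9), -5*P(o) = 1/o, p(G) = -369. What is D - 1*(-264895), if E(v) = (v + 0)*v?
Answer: 378388011/1430 ≈ 2.6461e+5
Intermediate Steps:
E(v) = v² (E(v) = v*v = v²)
P(o) = -1/(5*o)
D = -411839/1430 (D = (-369 - ⅕/(-286)) + 9² = (-369 - ⅕*(-1/286)) + 81 = (-369 + 1/1430) + 81 = -527669/1430 + 81 = -411839/1430 ≈ -288.00)
D - 1*(-264895) = -411839/1430 - 1*(-264895) = -411839/1430 + 264895 = 378388011/1430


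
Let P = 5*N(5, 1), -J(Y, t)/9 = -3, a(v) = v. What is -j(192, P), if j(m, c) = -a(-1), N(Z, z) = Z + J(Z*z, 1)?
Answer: -1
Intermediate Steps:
J(Y, t) = 27 (J(Y, t) = -9*(-3) = 27)
N(Z, z) = 27 + Z (N(Z, z) = Z + 27 = 27 + Z)
P = 160 (P = 5*(27 + 5) = 5*32 = 160)
j(m, c) = 1 (j(m, c) = -1*(-1) = 1)
-j(192, P) = -1*1 = -1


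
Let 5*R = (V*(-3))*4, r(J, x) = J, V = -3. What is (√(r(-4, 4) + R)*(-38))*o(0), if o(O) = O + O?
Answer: 0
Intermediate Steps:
o(O) = 2*O
R = 36/5 (R = (-3*(-3)*4)/5 = (9*4)/5 = (⅕)*36 = 36/5 ≈ 7.2000)
(√(r(-4, 4) + R)*(-38))*o(0) = (√(-4 + 36/5)*(-38))*(2*0) = (√(16/5)*(-38))*0 = ((4*√5/5)*(-38))*0 = -152*√5/5*0 = 0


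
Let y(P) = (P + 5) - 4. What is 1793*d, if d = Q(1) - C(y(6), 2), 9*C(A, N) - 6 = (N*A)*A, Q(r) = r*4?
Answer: -121924/9 ≈ -13547.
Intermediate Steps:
y(P) = 1 + P (y(P) = (5 + P) - 4 = 1 + P)
Q(r) = 4*r
C(A, N) = ⅔ + N*A²/9 (C(A, N) = ⅔ + ((N*A)*A)/9 = ⅔ + ((A*N)*A)/9 = ⅔ + (N*A²)/9 = ⅔ + N*A²/9)
d = -68/9 (d = 4*1 - (⅔ + (⅑)*2*(1 + 6)²) = 4 - (⅔ + (⅑)*2*7²) = 4 - (⅔ + (⅑)*2*49) = 4 - (⅔ + 98/9) = 4 - 1*104/9 = 4 - 104/9 = -68/9 ≈ -7.5556)
1793*d = 1793*(-68/9) = -121924/9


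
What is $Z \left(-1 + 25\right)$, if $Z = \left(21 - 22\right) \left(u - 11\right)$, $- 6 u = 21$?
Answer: $348$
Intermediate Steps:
$u = - \frac{7}{2}$ ($u = \left(- \frac{1}{6}\right) 21 = - \frac{7}{2} \approx -3.5$)
$Z = \frac{29}{2}$ ($Z = \left(21 - 22\right) \left(- \frac{7}{2} - 11\right) = \left(-1\right) \left(- \frac{29}{2}\right) = \frac{29}{2} \approx 14.5$)
$Z \left(-1 + 25\right) = \frac{29 \left(-1 + 25\right)}{2} = \frac{29}{2} \cdot 24 = 348$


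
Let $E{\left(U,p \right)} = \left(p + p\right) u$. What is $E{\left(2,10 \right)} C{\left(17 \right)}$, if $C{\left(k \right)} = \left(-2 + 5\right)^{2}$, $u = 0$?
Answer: $0$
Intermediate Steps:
$C{\left(k \right)} = 9$ ($C{\left(k \right)} = 3^{2} = 9$)
$E{\left(U,p \right)} = 0$ ($E{\left(U,p \right)} = \left(p + p\right) 0 = 2 p 0 = 0$)
$E{\left(2,10 \right)} C{\left(17 \right)} = 0 \cdot 9 = 0$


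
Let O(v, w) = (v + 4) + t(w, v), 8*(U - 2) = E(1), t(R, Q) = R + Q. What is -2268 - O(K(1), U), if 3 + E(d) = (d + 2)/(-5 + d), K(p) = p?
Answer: -72817/32 ≈ -2275.5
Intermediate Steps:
t(R, Q) = Q + R
E(d) = -3 + (2 + d)/(-5 + d) (E(d) = -3 + (d + 2)/(-5 + d) = -3 + (2 + d)/(-5 + d))
U = 49/32 (U = 2 + ((17 - 2*1)/(-5 + 1))/8 = 2 + ((17 - 2)/(-4))/8 = 2 + (-1/4*15)/8 = 2 + (1/8)*(-15/4) = 2 - 15/32 = 49/32 ≈ 1.5313)
O(v, w) = 4 + w + 2*v (O(v, w) = (v + 4) + (v + w) = (4 + v) + (v + w) = 4 + w + 2*v)
-2268 - O(K(1), U) = -2268 - (4 + 49/32 + 2*1) = -2268 - (4 + 49/32 + 2) = -2268 - 1*241/32 = -2268 - 241/32 = -72817/32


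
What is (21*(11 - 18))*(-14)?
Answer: 2058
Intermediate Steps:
(21*(11 - 18))*(-14) = (21*(-7))*(-14) = -147*(-14) = 2058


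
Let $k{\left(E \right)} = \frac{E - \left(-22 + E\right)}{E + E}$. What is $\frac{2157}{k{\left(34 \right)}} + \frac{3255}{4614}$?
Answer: $\frac{112805779}{16918} \approx 6667.8$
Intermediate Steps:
$k{\left(E \right)} = \frac{11}{E}$ ($k{\left(E \right)} = \frac{22}{2 E} = 22 \frac{1}{2 E} = \frac{11}{E}$)
$\frac{2157}{k{\left(34 \right)}} + \frac{3255}{4614} = \frac{2157}{11 \cdot \frac{1}{34}} + \frac{3255}{4614} = \frac{2157}{11 \cdot \frac{1}{34}} + 3255 \cdot \frac{1}{4614} = \frac{2157}{\frac{11}{34}} + \frac{1085}{1538} = 2157 \cdot \frac{34}{11} + \frac{1085}{1538} = \frac{73338}{11} + \frac{1085}{1538} = \frac{112805779}{16918}$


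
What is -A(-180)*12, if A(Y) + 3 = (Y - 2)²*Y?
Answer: 71547876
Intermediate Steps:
A(Y) = -3 + Y*(-2 + Y)² (A(Y) = -3 + (Y - 2)²*Y = -3 + (-2 + Y)²*Y = -3 + Y*(-2 + Y)²)
-A(-180)*12 = -(-3 - 180*(-2 - 180)²)*12 = -(-3 - 180*(-182)²)*12 = -(-3 - 180*33124)*12 = -(-3 - 5962320)*12 = -1*(-5962323)*12 = 5962323*12 = 71547876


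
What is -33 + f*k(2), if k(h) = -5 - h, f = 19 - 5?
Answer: -131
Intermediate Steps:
f = 14
-33 + f*k(2) = -33 + 14*(-5 - 1*2) = -33 + 14*(-5 - 2) = -33 + 14*(-7) = -33 - 98 = -131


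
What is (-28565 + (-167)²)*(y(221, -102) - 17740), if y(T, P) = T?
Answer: 11842844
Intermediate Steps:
(-28565 + (-167)²)*(y(221, -102) - 17740) = (-28565 + (-167)²)*(221 - 17740) = (-28565 + 27889)*(-17519) = -676*(-17519) = 11842844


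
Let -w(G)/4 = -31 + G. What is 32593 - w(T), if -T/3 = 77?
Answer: 31545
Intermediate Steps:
T = -231 (T = -3*77 = -231)
w(G) = 124 - 4*G (w(G) = -4*(-31 + G) = 124 - 4*G)
32593 - w(T) = 32593 - (124 - 4*(-231)) = 32593 - (124 + 924) = 32593 - 1*1048 = 32593 - 1048 = 31545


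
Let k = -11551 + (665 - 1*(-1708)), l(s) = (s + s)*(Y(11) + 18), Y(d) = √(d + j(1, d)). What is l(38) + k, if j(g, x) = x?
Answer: -7810 + 76*√22 ≈ -7453.5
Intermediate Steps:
Y(d) = √2*√d (Y(d) = √(d + d) = √(2*d) = √2*√d)
l(s) = 2*s*(18 + √22) (l(s) = (s + s)*(√2*√11 + 18) = (2*s)*(√22 + 18) = (2*s)*(18 + √22) = 2*s*(18 + √22))
k = -9178 (k = -11551 + (665 + 1708) = -11551 + 2373 = -9178)
l(38) + k = 2*38*(18 + √22) - 9178 = (1368 + 76*√22) - 9178 = -7810 + 76*√22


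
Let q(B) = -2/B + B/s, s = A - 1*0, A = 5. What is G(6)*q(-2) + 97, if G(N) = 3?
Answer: 494/5 ≈ 98.800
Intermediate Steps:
s = 5 (s = 5 - 1*0 = 5 + 0 = 5)
q(B) = -2/B + B/5
G(6)*q(-2) + 97 = 3*(-2/(-2) + (⅕)*(-2)) + 97 = 3*(-2*(-½) - ⅖) + 97 = 3*(1 - ⅖) + 97 = 3*(⅗) + 97 = 9/5 + 97 = 494/5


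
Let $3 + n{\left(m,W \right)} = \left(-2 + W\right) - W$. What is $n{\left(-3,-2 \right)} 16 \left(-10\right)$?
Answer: $800$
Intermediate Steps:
$n{\left(m,W \right)} = -5$ ($n{\left(m,W \right)} = -3 + \left(\left(-2 + W\right) - W\right) = -3 - 2 = -5$)
$n{\left(-3,-2 \right)} 16 \left(-10\right) = \left(-5\right) 16 \left(-10\right) = \left(-80\right) \left(-10\right) = 800$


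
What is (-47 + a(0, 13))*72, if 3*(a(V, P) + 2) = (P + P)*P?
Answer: 4584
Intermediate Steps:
a(V, P) = -2 + 2*P²/3 (a(V, P) = -2 + ((P + P)*P)/3 = -2 + ((2*P)*P)/3 = -2 + (2*P²)/3 = -2 + 2*P²/3)
(-47 + a(0, 13))*72 = (-47 + (-2 + (⅔)*13²))*72 = (-47 + (-2 + (⅔)*169))*72 = (-47 + (-2 + 338/3))*72 = (-47 + 332/3)*72 = (191/3)*72 = 4584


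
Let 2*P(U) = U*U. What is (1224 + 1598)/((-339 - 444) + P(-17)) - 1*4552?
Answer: -5818548/1277 ≈ -4556.4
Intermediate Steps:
P(U) = U²/2 (P(U) = (U*U)/2 = U²/2)
(1224 + 1598)/((-339 - 444) + P(-17)) - 1*4552 = (1224 + 1598)/((-339 - 444) + (½)*(-17)²) - 1*4552 = 2822/(-783 + (½)*289) - 4552 = 2822/(-783 + 289/2) - 4552 = 2822/(-1277/2) - 4552 = 2822*(-2/1277) - 4552 = -5644/1277 - 4552 = -5818548/1277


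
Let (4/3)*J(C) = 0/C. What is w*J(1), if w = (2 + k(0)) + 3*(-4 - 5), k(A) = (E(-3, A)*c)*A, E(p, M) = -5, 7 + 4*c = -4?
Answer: 0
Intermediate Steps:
c = -11/4 (c = -7/4 + (¼)*(-4) = -7/4 - 1 = -11/4 ≈ -2.7500)
J(C) = 0 (J(C) = 3*(0/C)/4 = (¾)*0 = 0)
k(A) = 55*A/4 (k(A) = (-5*(-11/4))*A = 55*A/4)
w = -25 (w = (2 + (55/4)*0) + 3*(-4 - 5) = (2 + 0) + 3*(-9) = 2 - 27 = -25)
w*J(1) = -25*0 = 0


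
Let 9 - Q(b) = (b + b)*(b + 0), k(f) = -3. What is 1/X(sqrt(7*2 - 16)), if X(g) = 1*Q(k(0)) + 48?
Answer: 1/39 ≈ 0.025641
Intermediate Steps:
Q(b) = 9 - 2*b**2 (Q(b) = 9 - (b + b)*(b + 0) = 9 - 2*b*b = 9 - 2*b**2)
X(g) = 39 (X(g) = 1*(9 - 2*(-3)**2) + 48 = 1*(9 - 2*9) + 48 = 1*(9 - 18) + 48 = 1*(-9) + 48 = -9 + 48 = 39)
1/X(sqrt(7*2 - 16)) = 1/39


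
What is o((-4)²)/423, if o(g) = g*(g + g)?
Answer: 512/423 ≈ 1.2104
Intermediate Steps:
o(g) = 2*g² (o(g) = g*(2*g) = 2*g²)
o((-4)²)/423 = (2*((-4)²)²)/423 = (2*16²)*(1/423) = (2*256)*(1/423) = 512*(1/423) = 512/423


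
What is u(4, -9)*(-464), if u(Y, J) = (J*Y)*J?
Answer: -150336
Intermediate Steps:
u(Y, J) = Y*J**2
u(4, -9)*(-464) = (4*(-9)**2)*(-464) = (4*81)*(-464) = 324*(-464) = -150336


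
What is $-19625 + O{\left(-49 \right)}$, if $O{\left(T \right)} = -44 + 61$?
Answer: $-19608$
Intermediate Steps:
$O{\left(T \right)} = 17$
$-19625 + O{\left(-49 \right)} = -19625 + 17 = -19608$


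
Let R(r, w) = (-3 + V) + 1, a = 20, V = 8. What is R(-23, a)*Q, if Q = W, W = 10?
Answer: 60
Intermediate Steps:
R(r, w) = 6 (R(r, w) = (-3 + 8) + 1 = 5 + 1 = 6)
Q = 10
R(-23, a)*Q = 6*10 = 60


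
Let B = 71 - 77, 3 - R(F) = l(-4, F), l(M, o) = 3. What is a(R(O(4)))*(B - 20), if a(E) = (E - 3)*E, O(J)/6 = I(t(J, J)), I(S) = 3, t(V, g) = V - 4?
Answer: 0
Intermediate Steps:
t(V, g) = -4 + V
O(J) = 18 (O(J) = 6*3 = 18)
R(F) = 0 (R(F) = 3 - 1*3 = 3 - 3 = 0)
B = -6
a(E) = E*(-3 + E) (a(E) = (-3 + E)*E = E*(-3 + E))
a(R(O(4)))*(B - 20) = (0*(-3 + 0))*(-6 - 20) = (0*(-3))*(-26) = 0*(-26) = 0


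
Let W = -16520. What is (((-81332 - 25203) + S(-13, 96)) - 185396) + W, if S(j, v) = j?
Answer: -308464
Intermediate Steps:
(((-81332 - 25203) + S(-13, 96)) - 185396) + W = (((-81332 - 25203) - 13) - 185396) - 16520 = ((-106535 - 13) - 185396) - 16520 = (-106548 - 185396) - 16520 = -291944 - 16520 = -308464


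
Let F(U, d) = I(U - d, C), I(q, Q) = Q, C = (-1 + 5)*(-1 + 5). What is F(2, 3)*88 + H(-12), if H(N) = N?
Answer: 1396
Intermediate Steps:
C = 16 (C = 4*4 = 16)
F(U, d) = 16
F(2, 3)*88 + H(-12) = 16*88 - 12 = 1408 - 12 = 1396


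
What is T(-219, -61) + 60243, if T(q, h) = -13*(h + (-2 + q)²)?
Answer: -573897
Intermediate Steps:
T(q, h) = -13*h - 13*(-2 + q)²
T(-219, -61) + 60243 = (-13*(-61) - 13*(-2 - 219)²) + 60243 = (793 - 13*(-221)²) + 60243 = (793 - 13*48841) + 60243 = (793 - 634933) + 60243 = -634140 + 60243 = -573897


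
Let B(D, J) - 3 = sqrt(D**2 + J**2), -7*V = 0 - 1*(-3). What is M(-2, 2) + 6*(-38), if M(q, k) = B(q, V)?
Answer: -225 + sqrt(205)/7 ≈ -222.95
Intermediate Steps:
V = -3/7 (V = -(0 - 1*(-3))/7 = -(0 + 3)/7 = -1/7*3 = -3/7 ≈ -0.42857)
B(D, J) = 3 + sqrt(D**2 + J**2)
M(q, k) = 3 + sqrt(9/49 + q**2) (M(q, k) = 3 + sqrt(q**2 + (-3/7)**2) = 3 + sqrt(q**2 + 9/49) = 3 + sqrt(9/49 + q**2))
M(-2, 2) + 6*(-38) = (3 + sqrt(9 + 49*(-2)**2)/7) + 6*(-38) = (3 + sqrt(9 + 49*4)/7) - 228 = (3 + sqrt(9 + 196)/7) - 228 = (3 + sqrt(205)/7) - 228 = -225 + sqrt(205)/7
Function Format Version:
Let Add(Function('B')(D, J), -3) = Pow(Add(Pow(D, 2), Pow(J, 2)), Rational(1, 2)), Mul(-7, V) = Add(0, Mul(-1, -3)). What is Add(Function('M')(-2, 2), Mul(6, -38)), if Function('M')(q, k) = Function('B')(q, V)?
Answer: Add(-225, Mul(Rational(1, 7), Pow(205, Rational(1, 2)))) ≈ -222.95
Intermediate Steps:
V = Rational(-3, 7) (V = Mul(Rational(-1, 7), Add(0, Mul(-1, -3))) = Mul(Rational(-1, 7), Add(0, 3)) = Mul(Rational(-1, 7), 3) = Rational(-3, 7) ≈ -0.42857)
Function('B')(D, J) = Add(3, Pow(Add(Pow(D, 2), Pow(J, 2)), Rational(1, 2)))
Function('M')(q, k) = Add(3, Pow(Add(Rational(9, 49), Pow(q, 2)), Rational(1, 2))) (Function('M')(q, k) = Add(3, Pow(Add(Pow(q, 2), Pow(Rational(-3, 7), 2)), Rational(1, 2))) = Add(3, Pow(Add(Pow(q, 2), Rational(9, 49)), Rational(1, 2))) = Add(3, Pow(Add(Rational(9, 49), Pow(q, 2)), Rational(1, 2))))
Add(Function('M')(-2, 2), Mul(6, -38)) = Add(Add(3, Mul(Rational(1, 7), Pow(Add(9, Mul(49, Pow(-2, 2))), Rational(1, 2)))), Mul(6, -38)) = Add(Add(3, Mul(Rational(1, 7), Pow(Add(9, Mul(49, 4)), Rational(1, 2)))), -228) = Add(Add(3, Mul(Rational(1, 7), Pow(Add(9, 196), Rational(1, 2)))), -228) = Add(Add(3, Mul(Rational(1, 7), Pow(205, Rational(1, 2)))), -228) = Add(-225, Mul(Rational(1, 7), Pow(205, Rational(1, 2))))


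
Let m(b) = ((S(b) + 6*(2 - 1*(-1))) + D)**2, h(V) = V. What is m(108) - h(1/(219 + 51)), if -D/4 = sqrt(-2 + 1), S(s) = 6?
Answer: 151199/270 - 192*I ≈ 560.0 - 192.0*I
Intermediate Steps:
D = -4*I (D = -4*sqrt(-2 + 1) = -4*I ≈ -4.0*I)
m(b) = (24 - 4*I)**2 (m(b) = ((6 + 6*(2 - 1*(-1))) - 4*I)**2 = ((6 + 6*(2 + 1)) - 4*I)**2 = ((6 + 6*3) - 4*I)**2 = ((6 + 18) - 4*I)**2 = (24 - 4*I)**2)
m(108) - h(1/(219 + 51)) = (560 - 192*I) - 1/(219 + 51) = (560 - 192*I) - 1/270 = 151199/270 - 192*I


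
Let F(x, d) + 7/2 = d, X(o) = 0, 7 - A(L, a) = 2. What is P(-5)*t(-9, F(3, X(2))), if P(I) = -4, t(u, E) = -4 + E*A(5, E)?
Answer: 86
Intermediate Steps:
A(L, a) = 5 (A(L, a) = 7 - 1*2 = 7 - 2 = 5)
F(x, d) = -7/2 + d
t(u, E) = -4 + 5*E (t(u, E) = -4 + E*5 = -4 + 5*E)
P(-5)*t(-9, F(3, X(2))) = -4*(-4 + 5*(-7/2 + 0)) = -4*(-4 + 5*(-7/2)) = -4*(-4 - 35/2) = -4*(-43/2) = 86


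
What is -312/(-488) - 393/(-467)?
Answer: 42186/28487 ≈ 1.4809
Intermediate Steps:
-312/(-488) - 393/(-467) = -312*(-1/488) - 393*(-1/467) = 39/61 + 393/467 = 42186/28487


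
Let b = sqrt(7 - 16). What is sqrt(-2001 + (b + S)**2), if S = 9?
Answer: sqrt(-1929 + 54*I) ≈ 0.6147 + 43.925*I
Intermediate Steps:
b = 3*I (b = sqrt(-9) = 3*I ≈ 3.0*I)
sqrt(-2001 + (b + S)**2) = sqrt(-2001 + (3*I + 9)**2) = sqrt(-2001 + (9 + 3*I)**2)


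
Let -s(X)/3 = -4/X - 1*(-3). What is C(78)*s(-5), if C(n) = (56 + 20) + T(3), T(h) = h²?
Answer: -969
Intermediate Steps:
C(n) = 85 (C(n) = (56 + 20) + 3² = 76 + 9 = 85)
s(X) = -9 + 12/X (s(X) = -3*(-4/X - 1*(-3)) = -3*(-4/X + 3) = -3*(3 - 4/X) = -9 + 12/X)
C(78)*s(-5) = 85*(-9 + 12/(-5)) = 85*(-9 + 12*(-⅕)) = 85*(-9 - 12/5) = 85*(-57/5) = -969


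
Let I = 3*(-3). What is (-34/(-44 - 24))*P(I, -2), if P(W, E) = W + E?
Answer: -11/2 ≈ -5.5000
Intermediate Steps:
I = -9
P(W, E) = E + W
(-34/(-44 - 24))*P(I, -2) = (-34/(-44 - 24))*(-2 - 9) = -34/(-68)*(-11) = -34*(-1/68)*(-11) = (½)*(-11) = -11/2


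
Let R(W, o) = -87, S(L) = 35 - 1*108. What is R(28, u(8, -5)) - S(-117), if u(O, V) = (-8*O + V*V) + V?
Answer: -14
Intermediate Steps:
S(L) = -73 (S(L) = 35 - 108 = -73)
u(O, V) = V + V² - 8*O (u(O, V) = (-8*O + V²) + V = (V² - 8*O) + V = V + V² - 8*O)
R(28, u(8, -5)) - S(-117) = -87 - 1*(-73) = -87 + 73 = -14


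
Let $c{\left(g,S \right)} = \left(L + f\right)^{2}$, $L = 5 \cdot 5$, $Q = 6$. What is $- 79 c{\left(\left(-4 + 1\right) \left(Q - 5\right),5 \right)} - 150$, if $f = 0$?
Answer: $-49525$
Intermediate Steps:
$L = 25$
$c{\left(g,S \right)} = 625$ ($c{\left(g,S \right)} = \left(25 + 0\right)^{2} = 25^{2} = 625$)
$- 79 c{\left(\left(-4 + 1\right) \left(Q - 5\right),5 \right)} - 150 = \left(-79\right) 625 - 150 = -49375 - 150 = -49525$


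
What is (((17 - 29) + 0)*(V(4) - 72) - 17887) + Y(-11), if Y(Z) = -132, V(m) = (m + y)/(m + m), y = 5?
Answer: -34337/2 ≈ -17169.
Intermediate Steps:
V(m) = (5 + m)/(2*m) (V(m) = (m + 5)/(m + m) = (5 + m)/((2*m)) = (5 + m)*(1/(2*m)) = (5 + m)/(2*m))
(((17 - 29) + 0)*(V(4) - 72) - 17887) + Y(-11) = (((17 - 29) + 0)*((½)*(5 + 4)/4 - 72) - 17887) - 132 = ((-12 + 0)*((½)*(¼)*9 - 72) - 17887) - 132 = (-12*(9/8 - 72) - 17887) - 132 = (-12*(-567/8) - 17887) - 132 = (1701/2 - 17887) - 132 = -34073/2 - 132 = -34337/2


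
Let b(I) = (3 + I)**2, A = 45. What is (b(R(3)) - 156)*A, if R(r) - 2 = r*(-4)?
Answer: -4815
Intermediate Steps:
R(r) = 2 - 4*r (R(r) = 2 + r*(-4) = 2 - 4*r)
(b(R(3)) - 156)*A = ((3 + (2 - 4*3))**2 - 156)*45 = ((3 + (2 - 12))**2 - 156)*45 = ((3 - 10)**2 - 156)*45 = ((-7)**2 - 156)*45 = (49 - 156)*45 = -107*45 = -4815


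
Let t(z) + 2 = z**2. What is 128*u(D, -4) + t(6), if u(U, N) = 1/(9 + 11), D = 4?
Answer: 202/5 ≈ 40.400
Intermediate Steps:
t(z) = -2 + z**2
u(U, N) = 1/20
128*u(D, -4) + t(6) = 128*(1/20) + (-2 + 6**2) = 32/5 + (-2 + 36) = 32/5 + 34 = 202/5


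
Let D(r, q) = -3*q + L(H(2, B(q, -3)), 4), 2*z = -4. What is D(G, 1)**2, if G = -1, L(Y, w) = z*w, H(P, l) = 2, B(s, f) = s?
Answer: 121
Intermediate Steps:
z = -2 (z = (1/2)*(-4) = -2)
L(Y, w) = -2*w
D(r, q) = -8 - 3*q (D(r, q) = -3*q - 2*4 = -3*q - 8 = -8 - 3*q)
D(G, 1)**2 = (-8 - 3*1)**2 = (-8 - 3)**2 = (-11)**2 = 121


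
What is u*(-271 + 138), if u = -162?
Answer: 21546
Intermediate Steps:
u*(-271 + 138) = -162*(-271 + 138) = -162*(-133) = 21546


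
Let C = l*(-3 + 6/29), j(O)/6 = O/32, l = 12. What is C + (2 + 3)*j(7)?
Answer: -12507/464 ≈ -26.955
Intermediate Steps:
j(O) = 3*O/16 (j(O) = 6*(O/32) = 3*O/16)
C = -972/29 (C = 12*(-3 + 6/29) = 12*(-81/29) = -972/29 ≈ -33.517)
C + (2 + 3)*j(7) = -972/29 + (2 + 3)*((3/16)*7) = -972/29 + 5*(21/16) = -972/29 + 105/16 = -12507/464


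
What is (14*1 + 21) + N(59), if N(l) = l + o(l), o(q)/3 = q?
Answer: 271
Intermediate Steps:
o(q) = 3*q
N(l) = 4*l (N(l) = l + 3*l = 4*l)
(14*1 + 21) + N(59) = (14*1 + 21) + 4*59 = (14 + 21) + 236 = 35 + 236 = 271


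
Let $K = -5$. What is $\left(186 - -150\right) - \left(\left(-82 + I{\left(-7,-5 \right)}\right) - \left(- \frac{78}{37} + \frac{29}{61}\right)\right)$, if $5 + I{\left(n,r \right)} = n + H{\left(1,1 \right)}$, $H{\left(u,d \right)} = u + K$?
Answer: $\frac{975853}{2257} \approx 432.37$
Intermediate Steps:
$H{\left(u,d \right)} = -5 + u$ ($H{\left(u,d \right)} = u - 5 = -5 + u$)
$I{\left(n,r \right)} = -9 + n$ ($I{\left(n,r \right)} = -5 + \left(n + \left(-5 + 1\right)\right) = -5 + \left(n - 4\right) = -5 + \left(-4 + n\right) = -9 + n$)
$\left(186 - -150\right) - \left(\left(-82 + I{\left(-7,-5 \right)}\right) - \left(- \frac{78}{37} + \frac{29}{61}\right)\right) = \left(186 - -150\right) - \left(\left(-82 - 16\right) - \left(- \frac{78}{37} + \frac{29}{61}\right)\right) = \left(186 + 150\right) - \left(\left(-82 - 16\right) - - \frac{3685}{2257}\right) = 336 - \left(-98 + \left(\frac{78}{37} - \frac{29}{61}\right)\right) = 336 - \left(-98 + \frac{3685}{2257}\right) = 336 - - \frac{217501}{2257} = 336 + \frac{217501}{2257} = \frac{975853}{2257}$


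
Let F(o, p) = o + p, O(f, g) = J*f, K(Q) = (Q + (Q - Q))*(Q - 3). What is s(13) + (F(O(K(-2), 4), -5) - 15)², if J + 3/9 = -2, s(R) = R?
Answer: 17017/9 ≈ 1890.8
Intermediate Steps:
J = -7/3 (J = -⅓ - 2 = -7/3 ≈ -2.3333)
K(Q) = Q*(-3 + Q) (K(Q) = (Q + 0)*(-3 + Q) = Q*(-3 + Q))
O(f, g) = -7*f/3
s(13) + (F(O(K(-2), 4), -5) - 15)² = 13 + ((-(-14)*(-3 - 2)/3 - 5) - 15)² = 13 + ((-(-14)*(-5)/3 - 5) - 15)² = 13 + ((-7/3*10 - 5) - 15)² = 13 + ((-70/3 - 5) - 15)² = 13 + (-85/3 - 15)² = 13 + (-130/3)² = 13 + 16900/9 = 17017/9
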